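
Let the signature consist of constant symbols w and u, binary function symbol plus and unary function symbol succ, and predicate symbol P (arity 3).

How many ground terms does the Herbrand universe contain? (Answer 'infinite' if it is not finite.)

infinite

The signature has at least one function symbol (plus, arity 2) and at least one constant (w).
Iterating plus gives infinitely many distinct ground terms: w, plus(w, w), plus(plus(w, w), plus(w, w)), ...
So the Herbrand universe is infinite.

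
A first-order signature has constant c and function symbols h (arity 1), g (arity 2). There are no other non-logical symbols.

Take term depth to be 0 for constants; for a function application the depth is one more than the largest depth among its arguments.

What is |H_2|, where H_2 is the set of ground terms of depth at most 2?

Let N_k = |{terms of depth ≤ k}|. Then N_0 = 1 and N_k = 1 + N_{k-1} + N_{k-1}^2 for k ≥ 1 (one summand per function symbol, arity giving the exponent).
N_0 = 1
N_1 = 1 + 1 + 1^2 = 3
N_2 = 1 + 3 + 3^2 = 13

13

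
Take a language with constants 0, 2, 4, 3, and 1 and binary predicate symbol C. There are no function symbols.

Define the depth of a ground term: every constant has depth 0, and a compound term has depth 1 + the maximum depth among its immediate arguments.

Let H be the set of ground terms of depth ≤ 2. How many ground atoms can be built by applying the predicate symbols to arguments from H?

25

First count ground terms of depth ≤ 2.
With no function symbols every ground term is a constant, so there are exactly 5 ground terms at every depth bound.
N_0 = 5
N_1 = 5
N_2 = 5
Explicitly: 0, 2, 4, 3, 1.
So |H| = 5.
For each predicate symbol, the number of ground atoms is |H| raised to its arity; summing:
  C: 5^2 = 25
Total ground atoms: 25.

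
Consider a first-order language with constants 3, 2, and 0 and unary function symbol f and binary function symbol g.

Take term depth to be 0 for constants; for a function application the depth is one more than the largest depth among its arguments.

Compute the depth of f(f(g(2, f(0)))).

depth(f(0)) = 1 + depth(0) = 1 + 0 = 1
depth(g(2, f(0))) = 1 + max(0, 1) = 2
depth(f(g(2, f(0)))) = 1 + depth(g(2, f(0))) = 1 + 2 = 3
depth(f(f(g(2, f(0))))) = 1 + depth(f(g(2, f(0)))) = 1 + 3 = 4

4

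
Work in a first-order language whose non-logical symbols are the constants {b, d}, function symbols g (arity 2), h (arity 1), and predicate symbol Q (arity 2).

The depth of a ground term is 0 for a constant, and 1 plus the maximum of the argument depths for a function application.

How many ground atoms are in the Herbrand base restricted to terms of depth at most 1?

64

First count ground terms of depth ≤ 1.
If N_k denotes the number of depth-≤k ground terms, the 2 constants give N_0 = 2, and each function symbol of arity r contributes N_{k-1}^r new terms at level k: N_k = 2 + N_{k-1}^2 + N_{k-1}.
N_0 = 2
N_1 = 2 + 2^2 + 2 = 8
Explicitly: b, d, g(b, b), g(b, d), g(d, b), g(d, d), h(b), h(d).
So |H| = 8.
Each predicate of arity r yields |H|^r ground atoms (one per choice of an r-tuple from H):
  Q: 8^2 = 64
Total ground atoms: 64.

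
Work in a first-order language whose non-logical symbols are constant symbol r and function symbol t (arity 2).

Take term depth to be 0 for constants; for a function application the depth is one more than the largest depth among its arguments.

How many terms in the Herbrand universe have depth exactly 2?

3

Count level by level. With function symbols t/2, the terms of depth ≤ k are the 1 constant together with each function applied to depth-≤(k−1) tuples, so N_k = 1 + N_{k-1}^2.
N_0 = 1
N_1 = 1 + 1^2 = 2
N_2 = 1 + 2^2 = 5
Terms of depth exactly 2: N_2 − N_1 = 5 − 2 = 3.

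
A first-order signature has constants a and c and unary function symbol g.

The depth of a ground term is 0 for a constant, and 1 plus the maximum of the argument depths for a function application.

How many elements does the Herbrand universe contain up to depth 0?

2

Let N_k count ground terms of depth at most k. Each non-constant term of depth ≤ k is some function symbol applied to depth-≤(k−1) arguments, giving N_k = 2 + N_{k-1}.
N_0 = 2
Explicitly: a, c.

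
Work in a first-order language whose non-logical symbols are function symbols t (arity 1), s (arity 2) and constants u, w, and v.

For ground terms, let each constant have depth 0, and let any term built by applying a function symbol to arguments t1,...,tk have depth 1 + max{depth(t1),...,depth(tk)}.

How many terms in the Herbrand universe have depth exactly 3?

59052

Let N_k = |{terms of depth ≤ k}|. Then N_0 = 3 and N_k = 3 + N_{k-1} + N_{k-1}^2 for k ≥ 1 (one summand per function symbol, arity giving the exponent).
N_0 = 3
N_1 = 3 + 3 + 3^2 = 15
N_2 = 3 + 15 + 15^2 = 243
N_3 = 3 + 243 + 243^2 = 59295
Terms of depth exactly 3: N_3 − N_2 = 59295 − 243 = 59052.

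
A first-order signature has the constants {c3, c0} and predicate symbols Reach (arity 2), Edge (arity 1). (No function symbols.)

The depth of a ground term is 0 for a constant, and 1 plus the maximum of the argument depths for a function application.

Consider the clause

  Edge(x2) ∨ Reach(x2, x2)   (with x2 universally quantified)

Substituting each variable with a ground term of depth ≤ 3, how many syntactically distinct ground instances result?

2

Ground terms of depth ≤ 3:
  With no function symbols every ground term is a constant, so there are exactly 2 ground terms at every depth bound.
  N_0 = 2
  N_1 = 2
  N_2 = 2
  N_3 = 2
So there are 2 ground terms available for substitution.
There is 1 variable to instantiate (x2),  occurring in at least one literal, so different choices give different ground instances.
Number of ground instances = 2.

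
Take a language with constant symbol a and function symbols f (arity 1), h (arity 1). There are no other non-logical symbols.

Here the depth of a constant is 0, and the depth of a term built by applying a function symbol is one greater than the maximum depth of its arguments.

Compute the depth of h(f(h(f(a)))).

4

depth(f(a)) = 1 + depth(a) = 1 + 0 = 1
depth(h(f(a))) = 1 + depth(f(a)) = 1 + 1 = 2
depth(f(h(f(a)))) = 1 + depth(h(f(a))) = 1 + 2 = 3
depth(h(f(h(f(a))))) = 1 + depth(f(h(f(a)))) = 1 + 3 = 4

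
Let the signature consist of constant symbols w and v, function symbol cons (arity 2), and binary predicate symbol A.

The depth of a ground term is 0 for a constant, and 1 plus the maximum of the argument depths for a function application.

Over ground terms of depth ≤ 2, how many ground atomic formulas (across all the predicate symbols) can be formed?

1444

First count ground terms of depth ≤ 2.
Let N_k = |{terms of depth ≤ k}|. Then N_0 = 2 and N_k = 2 + N_{k-1}^2 for k ≥ 1 (one summand per function symbol, arity giving the exponent).
N_0 = 2
N_1 = 2 + 2^2 = 6
N_2 = 2 + 6^2 = 38
So |H| = 38.
Each predicate of arity r yields |H|^r ground atoms (one per choice of an r-tuple from H):
  A: 38^2 = 1444
Total ground atoms: 1444.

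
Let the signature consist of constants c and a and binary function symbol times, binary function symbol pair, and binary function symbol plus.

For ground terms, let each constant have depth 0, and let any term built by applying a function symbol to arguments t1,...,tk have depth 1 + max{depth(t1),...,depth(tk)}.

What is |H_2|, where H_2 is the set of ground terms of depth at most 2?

Count level by level. With function symbols times/2, pair/2, plus/2, the terms of depth ≤ k are the 2 constants together with each function applied to depth-≤(k−1) tuples, so N_k = 2 + N_{k-1}^2 + N_{k-1}^2 + N_{k-1}^2.
N_0 = 2
N_1 = 2 + 2^2 + 2^2 + 2^2 = 14
N_2 = 2 + 14^2 + 14^2 + 14^2 = 590

590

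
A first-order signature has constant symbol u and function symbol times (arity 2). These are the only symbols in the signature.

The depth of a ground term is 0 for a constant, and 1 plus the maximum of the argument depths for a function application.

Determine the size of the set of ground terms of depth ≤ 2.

5

If N_k denotes the number of depth-≤k ground terms, the 1 constant gives N_0 = 1, and each function symbol of arity r contributes N_{k-1}^r new terms at level k: N_k = 1 + N_{k-1}^2.
N_0 = 1
N_1 = 1 + 1^2 = 2
N_2 = 1 + 2^2 = 5
Explicitly: u, times(u, u), times(u, times(u, u)), times(times(u, u), u), times(times(u, u), times(u, u)).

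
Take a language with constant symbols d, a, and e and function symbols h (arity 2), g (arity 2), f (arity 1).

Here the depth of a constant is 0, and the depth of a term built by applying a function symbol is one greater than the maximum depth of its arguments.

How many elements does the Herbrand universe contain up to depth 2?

Let N_k = |{terms of depth ≤ k}|. Then N_0 = 3 and N_k = 3 + N_{k-1}^2 + N_{k-1}^2 + N_{k-1} for k ≥ 1 (one summand per function symbol, arity giving the exponent).
N_0 = 3
N_1 = 3 + 3^2 + 3^2 + 3 = 24
N_2 = 3 + 24^2 + 24^2 + 24 = 1179

1179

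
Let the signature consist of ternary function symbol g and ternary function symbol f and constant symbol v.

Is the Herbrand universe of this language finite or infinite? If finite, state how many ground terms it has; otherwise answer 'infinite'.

The signature has at least one function symbol (g, arity 3) and at least one constant (v).
Iterating g gives infinitely many distinct ground terms: v, g(v, v, v), g(g(v, v, v), g(v, v, v), g(v, v, v)), ...
So the Herbrand universe is infinite.

infinite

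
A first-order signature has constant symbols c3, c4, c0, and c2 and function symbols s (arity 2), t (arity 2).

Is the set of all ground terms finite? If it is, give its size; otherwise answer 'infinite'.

The signature has at least one function symbol (s, arity 2) and at least one constant (c3).
Iterating s gives infinitely many distinct ground terms: c3, s(c3, c3), s(s(c3, c3), s(c3, c3)), ...
So the Herbrand universe is infinite.

infinite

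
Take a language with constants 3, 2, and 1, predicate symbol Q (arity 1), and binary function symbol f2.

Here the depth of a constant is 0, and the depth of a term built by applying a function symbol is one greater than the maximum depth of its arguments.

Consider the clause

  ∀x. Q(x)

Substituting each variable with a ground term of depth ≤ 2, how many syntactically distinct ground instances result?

147

Ground terms of depth ≤ 2:
  Let N_k = |{terms of depth ≤ k}|. Then N_0 = 3 and N_k = 3 + N_{k-1}^2 for k ≥ 1 (one summand per function symbol, arity giving the exponent).
  N_0 = 3
  N_1 = 3 + 3^2 = 12
  N_2 = 3 + 12^2 = 147
So there are 147 ground terms available for substitution.
There is 1 variable to instantiate (x),  occurring in at least one literal, so different choices give different ground instances.
Number of ground instances = 147.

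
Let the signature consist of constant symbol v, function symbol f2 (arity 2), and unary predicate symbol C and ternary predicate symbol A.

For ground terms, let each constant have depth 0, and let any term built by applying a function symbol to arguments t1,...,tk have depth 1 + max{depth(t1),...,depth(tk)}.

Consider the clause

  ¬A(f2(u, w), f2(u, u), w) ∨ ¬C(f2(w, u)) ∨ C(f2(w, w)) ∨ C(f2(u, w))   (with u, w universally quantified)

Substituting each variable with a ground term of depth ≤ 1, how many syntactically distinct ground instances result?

4

Ground terms of depth ≤ 1:
  Let N_k count ground terms of depth at most k. Each non-constant term of depth ≤ k is some function symbol applied to depth-≤(k−1) arguments, giving N_k = 1 + N_{k-1}^2.
  N_0 = 1
  N_1 = 1 + 1^2 = 2
  Explicitly: v, f2(v, v).
So there are 2 ground terms available for substitution.
There are 2 variables to instantiate (u, w), each occurring in at least one literal, so different choices give different ground instances.
Number of ground instances = 2^2 = 4.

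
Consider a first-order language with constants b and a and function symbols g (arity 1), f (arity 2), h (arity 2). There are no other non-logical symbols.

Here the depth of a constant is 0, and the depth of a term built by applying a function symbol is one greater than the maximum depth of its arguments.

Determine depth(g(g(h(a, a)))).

3

depth(h(a, a)) = 1 + max(0, 0) = 1
depth(g(h(a, a))) = 1 + depth(h(a, a)) = 1 + 1 = 2
depth(g(g(h(a, a)))) = 1 + depth(g(h(a, a))) = 1 + 2 = 3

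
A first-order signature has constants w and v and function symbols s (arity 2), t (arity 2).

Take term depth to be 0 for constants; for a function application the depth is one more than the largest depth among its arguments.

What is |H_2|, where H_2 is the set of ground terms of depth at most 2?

202

Let N_k = |{terms of depth ≤ k}|. Then N_0 = 2 and N_k = 2 + N_{k-1}^2 + N_{k-1}^2 for k ≥ 1 (one summand per function symbol, arity giving the exponent).
N_0 = 2
N_1 = 2 + 2^2 + 2^2 = 10
N_2 = 2 + 10^2 + 10^2 = 202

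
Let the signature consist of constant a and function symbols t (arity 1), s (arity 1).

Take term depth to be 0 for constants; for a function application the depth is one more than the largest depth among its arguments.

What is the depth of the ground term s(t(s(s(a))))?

4

depth(s(a)) = 1 + depth(a) = 1 + 0 = 1
depth(s(s(a))) = 1 + depth(s(a)) = 1 + 1 = 2
depth(t(s(s(a)))) = 1 + depth(s(s(a))) = 1 + 2 = 3
depth(s(t(s(s(a))))) = 1 + depth(t(s(s(a)))) = 1 + 3 = 4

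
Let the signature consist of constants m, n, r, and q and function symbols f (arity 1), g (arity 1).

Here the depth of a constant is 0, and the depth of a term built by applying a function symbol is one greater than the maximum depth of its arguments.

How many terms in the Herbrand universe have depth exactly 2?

16

Let N_k count ground terms of depth at most k. Each non-constant term of depth ≤ k is some function symbol applied to depth-≤(k−1) arguments, giving N_k = 4 + N_{k-1} + N_{k-1}.
N_0 = 4
N_1 = 4 + 4 + 4 = 12
N_2 = 4 + 12 + 12 = 28
Terms of depth exactly 2: N_2 − N_1 = 28 − 12 = 16.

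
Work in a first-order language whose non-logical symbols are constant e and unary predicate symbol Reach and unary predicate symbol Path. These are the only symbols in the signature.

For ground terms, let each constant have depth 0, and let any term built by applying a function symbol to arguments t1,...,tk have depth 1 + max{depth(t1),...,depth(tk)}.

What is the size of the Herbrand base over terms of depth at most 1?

2

First count ground terms of depth ≤ 1.
With no function symbols every ground term is a constant, so there is exactly 1 ground term at every depth bound.
N_0 = 1
N_1 = 1
Explicitly: e.
So |H| = 1.
Ground atoms are formed by filling each argument slot of a predicate with a term from H, so an r-ary predicate gives |H|^r atoms:
  Reach: 1;  Path: 1
Total ground atoms: 1 + 1 = 2.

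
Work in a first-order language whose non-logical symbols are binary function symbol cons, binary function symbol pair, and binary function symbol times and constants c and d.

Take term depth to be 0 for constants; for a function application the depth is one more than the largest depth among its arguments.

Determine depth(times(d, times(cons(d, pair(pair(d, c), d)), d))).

5

depth(pair(d, c)) = 1 + max(0, 0) = 1
depth(pair(pair(d, c), d)) = 1 + max(1, 0) = 2
depth(cons(d, pair(pair(d, c), d))) = 1 + max(0, 2) = 3
depth(times(cons(d, pair(pair(d, c), d)), d)) = 1 + max(3, 0) = 4
depth(times(d, times(cons(d, pair(pair(d, c), d)), d))) = 1 + max(0, 4) = 5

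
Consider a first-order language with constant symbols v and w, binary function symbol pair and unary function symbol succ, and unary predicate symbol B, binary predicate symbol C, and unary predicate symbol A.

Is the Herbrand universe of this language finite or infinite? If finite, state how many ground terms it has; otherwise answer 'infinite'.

infinite

The signature has at least one function symbol (pair, arity 2) and at least one constant (v).
Iterating pair gives infinitely many distinct ground terms: v, pair(v, v), pair(pair(v, v), pair(v, v)), ...
So the Herbrand universe is infinite.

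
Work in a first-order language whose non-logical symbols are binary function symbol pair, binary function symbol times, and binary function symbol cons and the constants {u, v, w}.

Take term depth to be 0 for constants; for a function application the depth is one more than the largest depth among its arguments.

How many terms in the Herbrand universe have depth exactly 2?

2673

If N_k denotes the number of depth-≤k ground terms, the 3 constants give N_0 = 3, and each function symbol of arity r contributes N_{k-1}^r new terms at level k: N_k = 3 + N_{k-1}^2 + N_{k-1}^2 + N_{k-1}^2.
N_0 = 3
N_1 = 3 + 3^2 + 3^2 + 3^2 = 30
N_2 = 3 + 30^2 + 30^2 + 30^2 = 2703
Terms of depth exactly 2: N_2 − N_1 = 2703 − 30 = 2673.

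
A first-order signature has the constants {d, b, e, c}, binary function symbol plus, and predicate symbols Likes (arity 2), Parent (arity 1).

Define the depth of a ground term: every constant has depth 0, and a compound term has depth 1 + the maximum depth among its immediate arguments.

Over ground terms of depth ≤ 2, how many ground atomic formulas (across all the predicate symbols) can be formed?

First count ground terms of depth ≤ 2.
Count level by level. With function symbols plus/2, the terms of depth ≤ k are the 4 constants together with each function applied to depth-≤(k−1) tuples, so N_k = 4 + N_{k-1}^2.
N_0 = 4
N_1 = 4 + 4^2 = 20
N_2 = 4 + 20^2 = 404
So |H| = 404.
Each predicate of arity r yields |H|^r ground atoms (one per choice of an r-tuple from H):
  Likes: 404^2 = 163216;  Parent: 404
Total ground atoms: 163216 + 404 = 163620.

163620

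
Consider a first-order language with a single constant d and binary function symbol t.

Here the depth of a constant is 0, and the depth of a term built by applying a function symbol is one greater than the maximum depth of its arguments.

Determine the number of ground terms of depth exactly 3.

21

Let N_k = |{terms of depth ≤ k}|. Then N_0 = 1 and N_k = 1 + N_{k-1}^2 for k ≥ 1 (one summand per function symbol, arity giving the exponent).
N_0 = 1
N_1 = 1 + 1^2 = 2
N_2 = 1 + 2^2 = 5
N_3 = 1 + 5^2 = 26
Terms of depth exactly 3: N_3 − N_2 = 26 − 5 = 21.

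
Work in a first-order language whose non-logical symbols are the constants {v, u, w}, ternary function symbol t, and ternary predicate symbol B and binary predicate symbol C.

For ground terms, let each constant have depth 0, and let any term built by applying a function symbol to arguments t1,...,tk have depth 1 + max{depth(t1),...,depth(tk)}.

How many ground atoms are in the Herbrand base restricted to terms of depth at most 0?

36

First count ground terms of depth ≤ 0.
Let N_k = |{terms of depth ≤ k}|. Then N_0 = 3 and N_k = 3 + N_{k-1}^3 for k ≥ 1 (one summand per function symbol, arity giving the exponent).
N_0 = 3
So |H| = 3.
For each predicate symbol, the number of ground atoms is |H| raised to its arity; summing:
  B: 3^3 = 27;  C: 3^2 = 9
Total ground atoms: 27 + 9 = 36.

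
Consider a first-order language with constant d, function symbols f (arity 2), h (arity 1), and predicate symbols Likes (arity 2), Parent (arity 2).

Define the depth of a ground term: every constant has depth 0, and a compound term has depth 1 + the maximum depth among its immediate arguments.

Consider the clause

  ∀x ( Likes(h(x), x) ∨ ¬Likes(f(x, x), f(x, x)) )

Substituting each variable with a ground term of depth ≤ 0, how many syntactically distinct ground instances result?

Ground terms of depth ≤ 0:
  Let N_k = |{terms of depth ≤ k}|. Then N_0 = 1 and N_k = 1 + N_{k-1}^2 + N_{k-1} for k ≥ 1 (one summand per function symbol, arity giving the exponent).
  N_0 = 1
  Explicitly: d.
So there is exactly 1 ground term available for substitution.
The variable x ranges independently over the available ground terms, and distinct assignments produce distinct instances.
Number of ground instances = 1.

1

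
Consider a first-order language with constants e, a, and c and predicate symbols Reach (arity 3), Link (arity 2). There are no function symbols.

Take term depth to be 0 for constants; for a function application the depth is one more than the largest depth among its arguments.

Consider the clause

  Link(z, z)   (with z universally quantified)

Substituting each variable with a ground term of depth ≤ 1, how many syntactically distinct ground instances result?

Ground terms of depth ≤ 1:
  With no function symbols every ground term is a constant, so there are exactly 3 ground terms at every depth bound.
  N_0 = 3
  N_1 = 3
  Explicitly: e, a, c.
So there are 3 ground terms available for substitution.
The clause has 1 distinct variable (z), which appears in the body. In the free term algebra distinct substitutions yield syntactically distinct ground instances.
Number of ground instances = 3.

3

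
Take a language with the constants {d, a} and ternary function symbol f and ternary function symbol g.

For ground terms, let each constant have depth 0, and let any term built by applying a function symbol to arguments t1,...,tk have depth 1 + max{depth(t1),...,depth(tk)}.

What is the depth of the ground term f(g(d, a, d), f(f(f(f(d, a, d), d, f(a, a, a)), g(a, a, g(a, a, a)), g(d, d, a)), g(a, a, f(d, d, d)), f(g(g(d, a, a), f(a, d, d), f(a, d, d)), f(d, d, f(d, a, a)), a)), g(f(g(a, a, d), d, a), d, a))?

depth(g(d, a, d)) = 1 + max(0, 0, 0) = 1
depth(f(d, a, d)) = 1 + max(0, 0, 0) = 1
depth(f(a, a, a)) = 1 + max(0, 0, 0) = 1
depth(f(f(d, a, d), d, f(a, a, a))) = 1 + max(1, 0, 1) = 2
depth(g(a, a, a)) = 1 + max(0, 0, 0) = 1
depth(g(a, a, g(a, a, a))) = 1 + max(0, 0, 1) = 2
depth(g(d, d, a)) = 1 + max(0, 0, 0) = 1
depth(f(f(f(d, a, d), d, f(a, a, a)), g(a, a, g(a, a, a)), g(d, d, a))) = 1 + max(2, 2, 1) = 3
depth(f(d, d, d)) = 1 + max(0, 0, 0) = 1
depth(g(a, a, f(d, d, d))) = 1 + max(0, 0, 1) = 2
depth(g(d, a, a)) = 1 + max(0, 0, 0) = 1
depth(f(a, d, d)) = 1 + max(0, 0, 0) = 1
depth(g(g(d, a, a), f(a, d, d), f(a, d, d))) = 1 + max(1, 1, 1) = 2
depth(f(d, a, a)) = 1 + max(0, 0, 0) = 1
depth(f(d, d, f(d, a, a))) = 1 + max(0, 0, 1) = 2
depth(f(g(g(d, a, a), f(a, d, d), f(a, d, d)), f(d, d, f(d, a, a)), a)) = 1 + max(2, 2, 0) = 3
depth(f(f(f(f(d, a, d), d, f(a, a, a)), g(a, a, g(a, a, a)), g(d, d, a)), g(a, a, f(d, d, d)), f(g(g(d, a, a), f(a, d, d), f(a, d, d)), f(d, d, f(d, a, a)), a))) = 1 + max(3, 2, 3) = 4
depth(g(a, a, d)) = 1 + max(0, 0, 0) = 1
depth(f(g(a, a, d), d, a)) = 1 + max(1, 0, 0) = 2
depth(g(f(g(a, a, d), d, a), d, a)) = 1 + max(2, 0, 0) = 3
depth(f(g(d, a, d), f(f(f(f(d, a, d), d, f(a, a, a)), g(a, a, g(a, a, a)), g(d, d, a)), g(a, a, f(d, d, d)), f(g(g(d, a, a), f(a, d, d), f(a, d, d)), f(d, d, f(d, a, a)), a)), g(f(g(a, a, d), d, a), d, a))) = 1 + max(1, 4, 3) = 5

5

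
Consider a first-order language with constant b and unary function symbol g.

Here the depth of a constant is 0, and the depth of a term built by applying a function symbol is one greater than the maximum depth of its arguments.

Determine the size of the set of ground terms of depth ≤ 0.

Count level by level. With function symbols g/1, the terms of depth ≤ k are the 1 constant together with each function applied to depth-≤(k−1) tuples, so N_k = 1 + N_{k-1}.
N_0 = 1
Explicitly: b.

1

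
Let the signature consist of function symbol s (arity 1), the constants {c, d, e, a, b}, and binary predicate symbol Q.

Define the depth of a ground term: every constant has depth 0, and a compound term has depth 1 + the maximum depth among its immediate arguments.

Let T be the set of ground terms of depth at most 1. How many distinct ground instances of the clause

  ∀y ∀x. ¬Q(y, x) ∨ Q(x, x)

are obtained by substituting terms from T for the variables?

Ground terms of depth ≤ 1:
  Let N_k count ground terms of depth at most k. Each non-constant term of depth ≤ k is some function symbol applied to depth-≤(k−1) arguments, giving N_k = 5 + N_{k-1}.
  N_0 = 5
  N_1 = 5 + 5 = 10
So there are 10 ground terms available for substitution.
The body mentions every one of the 2 quantified variables; since ground terms form a free algebra, no two substitutions collapse to the same formula.
Number of ground instances = 10^2 = 100.

100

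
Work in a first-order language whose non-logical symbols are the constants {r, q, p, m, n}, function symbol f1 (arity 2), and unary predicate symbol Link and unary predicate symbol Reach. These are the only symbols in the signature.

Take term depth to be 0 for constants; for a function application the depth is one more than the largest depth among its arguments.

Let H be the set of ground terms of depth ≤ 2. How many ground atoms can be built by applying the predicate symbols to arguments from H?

1810

First count ground terms of depth ≤ 2.
Let N_k count ground terms of depth at most k. Each non-constant term of depth ≤ k is some function symbol applied to depth-≤(k−1) arguments, giving N_k = 5 + N_{k-1}^2.
N_0 = 5
N_1 = 5 + 5^2 = 30
N_2 = 5 + 30^2 = 905
So |H| = 905.
A ground atom is a predicate applied to a tuple of terms from H, so the count is the sum over predicates of |H|^arity:
  Link: 905;  Reach: 905
Total ground atoms: 905 + 905 = 1810.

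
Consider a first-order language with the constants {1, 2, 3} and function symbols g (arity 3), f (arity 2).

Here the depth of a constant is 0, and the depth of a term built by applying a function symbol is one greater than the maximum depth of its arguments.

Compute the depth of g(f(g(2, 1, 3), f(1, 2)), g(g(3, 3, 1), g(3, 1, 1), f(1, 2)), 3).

3

depth(g(2, 1, 3)) = 1 + max(0, 0, 0) = 1
depth(f(1, 2)) = 1 + max(0, 0) = 1
depth(f(g(2, 1, 3), f(1, 2))) = 1 + max(1, 1) = 2
depth(g(3, 3, 1)) = 1 + max(0, 0, 0) = 1
depth(g(3, 1, 1)) = 1 + max(0, 0, 0) = 1
depth(g(g(3, 3, 1), g(3, 1, 1), f(1, 2))) = 1 + max(1, 1, 1) = 2
depth(g(f(g(2, 1, 3), f(1, 2)), g(g(3, 3, 1), g(3, 1, 1), f(1, 2)), 3)) = 1 + max(2, 2, 0) = 3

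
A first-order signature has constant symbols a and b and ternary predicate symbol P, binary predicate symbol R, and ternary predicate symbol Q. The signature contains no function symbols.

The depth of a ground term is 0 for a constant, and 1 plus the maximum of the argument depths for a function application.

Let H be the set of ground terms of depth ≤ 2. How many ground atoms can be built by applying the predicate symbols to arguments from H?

20

First count ground terms of depth ≤ 2.
With no function symbols every ground term is a constant, so there are exactly 2 ground terms at every depth bound.
N_0 = 2
N_1 = 2
N_2 = 2
Explicitly: a, b.
So |H| = 2.
For each predicate symbol, the number of ground atoms is |H| raised to its arity; summing:
  P: 2^3 = 8;  R: 2^2 = 4;  Q: 2^3 = 8
Total ground atoms: 8 + 4 + 8 = 20.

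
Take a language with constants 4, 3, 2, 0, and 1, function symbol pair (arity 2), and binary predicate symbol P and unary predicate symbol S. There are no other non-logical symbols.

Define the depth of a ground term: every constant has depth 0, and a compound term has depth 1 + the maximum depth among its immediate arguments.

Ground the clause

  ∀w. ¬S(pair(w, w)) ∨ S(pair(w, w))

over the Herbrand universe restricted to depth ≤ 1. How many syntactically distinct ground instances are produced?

30

Ground terms of depth ≤ 1:
  If N_k denotes the number of depth-≤k ground terms, the 5 constants give N_0 = 5, and each function symbol of arity r contributes N_{k-1}^r new terms at level k: N_k = 5 + N_{k-1}^2.
  N_0 = 5
  N_1 = 5 + 5^2 = 30
So there are 30 ground terms available for substitution.
There is 1 variable to instantiate (w),  occurring in at least one literal, so different choices give different ground instances.
Number of ground instances = 30.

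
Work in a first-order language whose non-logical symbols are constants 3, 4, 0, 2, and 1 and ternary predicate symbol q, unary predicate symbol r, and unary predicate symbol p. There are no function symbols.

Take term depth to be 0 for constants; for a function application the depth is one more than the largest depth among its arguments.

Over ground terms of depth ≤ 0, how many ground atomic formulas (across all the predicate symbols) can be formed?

First count ground terms of depth ≤ 0.
With no function symbols every ground term is a constant, so there are exactly 5 ground terms at every depth bound.
N_0 = 5
So |H| = 5.
For each predicate symbol, the number of ground atoms is |H| raised to its arity; summing:
  q: 5^3 = 125;  r: 5;  p: 5
Total ground atoms: 125 + 5 + 5 = 135.

135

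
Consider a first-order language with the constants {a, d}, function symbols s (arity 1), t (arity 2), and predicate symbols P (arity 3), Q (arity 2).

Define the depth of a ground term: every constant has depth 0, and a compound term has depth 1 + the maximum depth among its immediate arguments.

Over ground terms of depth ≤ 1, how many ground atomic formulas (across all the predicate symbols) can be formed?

576

First count ground terms of depth ≤ 1.
Count level by level. With function symbols s/1, t/2, the terms of depth ≤ k are the 2 constants together with each function applied to depth-≤(k−1) tuples, so N_k = 2 + N_{k-1} + N_{k-1}^2.
N_0 = 2
N_1 = 2 + 2 + 2^2 = 8
So |H| = 8.
For each predicate symbol, the number of ground atoms is |H| raised to its arity; summing:
  P: 8^3 = 512;  Q: 8^2 = 64
Total ground atoms: 512 + 64 = 576.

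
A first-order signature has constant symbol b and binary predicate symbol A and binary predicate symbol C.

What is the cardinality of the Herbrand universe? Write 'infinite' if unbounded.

1

There are no function symbols, so the only ground term is the single constant.
The Herbrand universe is {b}, finite with 1 element.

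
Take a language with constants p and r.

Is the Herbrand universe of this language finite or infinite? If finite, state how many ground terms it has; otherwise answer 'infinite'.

2

There are no function symbols, so every ground term is one of the 2 constants.
The Herbrand universe is {p, r}, which is finite with 2 elements.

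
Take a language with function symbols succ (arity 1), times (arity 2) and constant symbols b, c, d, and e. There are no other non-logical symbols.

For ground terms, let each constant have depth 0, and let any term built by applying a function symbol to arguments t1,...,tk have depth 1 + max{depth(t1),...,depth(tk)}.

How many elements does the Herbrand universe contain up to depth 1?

24

Write N_k for the number of ground terms of depth ≤ k. A term of depth ≤ k is either a constant or a function symbol applied to arguments of depth ≤ k−1, so N_k = 4 + N_{k-1} + N_{k-1}^2.
N_0 = 4
N_1 = 4 + 4 + 4^2 = 24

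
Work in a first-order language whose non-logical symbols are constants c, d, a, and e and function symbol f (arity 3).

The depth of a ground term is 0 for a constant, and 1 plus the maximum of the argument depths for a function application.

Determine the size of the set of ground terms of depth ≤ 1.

68

Let N_k = |{terms of depth ≤ k}|. Then N_0 = 4 and N_k = 4 + N_{k-1}^3 for k ≥ 1 (one summand per function symbol, arity giving the exponent).
N_0 = 4
N_1 = 4 + 4^3 = 68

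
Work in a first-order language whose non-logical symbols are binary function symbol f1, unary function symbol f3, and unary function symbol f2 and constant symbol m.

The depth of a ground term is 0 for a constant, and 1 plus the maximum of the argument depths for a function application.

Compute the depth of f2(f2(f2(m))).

depth(f2(m)) = 1 + depth(m) = 1 + 0 = 1
depth(f2(f2(m))) = 1 + depth(f2(m)) = 1 + 1 = 2
depth(f2(f2(f2(m)))) = 1 + depth(f2(f2(m))) = 1 + 2 = 3

3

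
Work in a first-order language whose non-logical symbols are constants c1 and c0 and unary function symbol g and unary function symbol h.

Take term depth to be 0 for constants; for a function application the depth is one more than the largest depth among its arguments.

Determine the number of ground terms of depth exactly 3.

16

Count level by level. With function symbols g/1, h/1, the terms of depth ≤ k are the 2 constants together with each function applied to depth-≤(k−1) tuples, so N_k = 2 + N_{k-1} + N_{k-1}.
N_0 = 2
N_1 = 2 + 2 + 2 = 6
N_2 = 2 + 6 + 6 = 14
N_3 = 2 + 14 + 14 = 30
Terms of depth exactly 3: N_3 − N_2 = 30 − 14 = 16.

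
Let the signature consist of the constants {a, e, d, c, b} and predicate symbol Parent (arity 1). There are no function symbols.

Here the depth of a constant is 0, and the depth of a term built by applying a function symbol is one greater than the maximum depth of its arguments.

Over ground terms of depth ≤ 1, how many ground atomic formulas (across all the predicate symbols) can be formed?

First count ground terms of depth ≤ 1.
With no function symbols every ground term is a constant, so there are exactly 5 ground terms at every depth bound.
N_0 = 5
N_1 = 5
Explicitly: a, e, d, c, b.
So |H| = 5.
Ground atoms are formed by filling each argument slot of a predicate with a term from H, so an r-ary predicate gives |H|^r atoms:
  Parent: 5
Total ground atoms: 5.

5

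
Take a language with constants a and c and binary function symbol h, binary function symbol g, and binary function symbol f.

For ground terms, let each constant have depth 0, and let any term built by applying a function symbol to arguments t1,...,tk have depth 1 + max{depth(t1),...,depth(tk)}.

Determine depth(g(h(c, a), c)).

depth(h(c, a)) = 1 + max(0, 0) = 1
depth(g(h(c, a), c)) = 1 + max(1, 0) = 2

2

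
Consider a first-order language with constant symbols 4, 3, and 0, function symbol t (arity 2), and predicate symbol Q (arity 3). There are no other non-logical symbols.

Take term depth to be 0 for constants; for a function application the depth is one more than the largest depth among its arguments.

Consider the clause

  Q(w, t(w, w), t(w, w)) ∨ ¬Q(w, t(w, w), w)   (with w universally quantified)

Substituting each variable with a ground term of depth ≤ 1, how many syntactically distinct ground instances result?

Ground terms of depth ≤ 1:
  Let N_k = |{terms of depth ≤ k}|. Then N_0 = 3 and N_k = 3 + N_{k-1}^2 for k ≥ 1 (one summand per function symbol, arity giving the exponent).
  N_0 = 3
  N_1 = 3 + 3^2 = 12
  Explicitly: 4, 3, 0, t(4, 4), t(4, 3), t(4, 0), t(3, 4), t(3, 3), t(3, 0), t(0, 4), t(0, 3), t(0, 0).
So there are 12 ground terms available for substitution.
There is 1 variable to instantiate (w),  occurring in at least one literal, so different choices give different ground instances.
Number of ground instances = 12.

12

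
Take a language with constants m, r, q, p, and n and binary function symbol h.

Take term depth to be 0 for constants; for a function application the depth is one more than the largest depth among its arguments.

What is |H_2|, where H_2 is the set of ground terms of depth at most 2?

Let N_k count ground terms of depth at most k. Each non-constant term of depth ≤ k is some function symbol applied to depth-≤(k−1) arguments, giving N_k = 5 + N_{k-1}^2.
N_0 = 5
N_1 = 5 + 5^2 = 30
N_2 = 5 + 30^2 = 905

905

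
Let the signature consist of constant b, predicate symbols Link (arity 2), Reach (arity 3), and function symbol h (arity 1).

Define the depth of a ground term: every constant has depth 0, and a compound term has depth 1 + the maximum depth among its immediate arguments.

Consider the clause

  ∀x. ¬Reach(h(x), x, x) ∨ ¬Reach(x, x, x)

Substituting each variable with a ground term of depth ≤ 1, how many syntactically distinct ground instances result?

2

Ground terms of depth ≤ 1:
  Count level by level. With function symbols h/1, the terms of depth ≤ k are the 1 constant together with each function applied to depth-≤(k−1) tuples, so N_k = 1 + N_{k-1}.
  N_0 = 1
  N_1 = 1 + 1 = 2
So there are 2 ground terms available for substitution.
The clause has 1 distinct variable (x), which appears in the body. In the free term algebra distinct substitutions yield syntactically distinct ground instances.
Number of ground instances = 2.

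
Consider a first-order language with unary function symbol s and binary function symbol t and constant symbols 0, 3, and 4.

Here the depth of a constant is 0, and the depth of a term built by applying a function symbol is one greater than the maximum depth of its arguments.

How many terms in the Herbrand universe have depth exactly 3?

Write N_k for the number of ground terms of depth ≤ k. A term of depth ≤ k is either a constant or a function symbol applied to arguments of depth ≤ k−1, so N_k = 3 + N_{k-1} + N_{k-1}^2.
N_0 = 3
N_1 = 3 + 3 + 3^2 = 15
N_2 = 3 + 15 + 15^2 = 243
N_3 = 3 + 243 + 243^2 = 59295
Terms of depth exactly 3: N_3 − N_2 = 59295 − 243 = 59052.

59052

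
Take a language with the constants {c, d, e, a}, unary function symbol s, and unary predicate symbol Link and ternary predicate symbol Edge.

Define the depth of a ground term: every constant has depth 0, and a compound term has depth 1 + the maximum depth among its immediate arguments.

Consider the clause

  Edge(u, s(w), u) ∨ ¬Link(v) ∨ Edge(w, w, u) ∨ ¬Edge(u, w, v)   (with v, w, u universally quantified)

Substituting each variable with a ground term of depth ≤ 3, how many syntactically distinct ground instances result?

4096

Ground terms of depth ≤ 3:
  If N_k denotes the number of depth-≤k ground terms, the 4 constants give N_0 = 4, and each function symbol of arity r contributes N_{k-1}^r new terms at level k: N_k = 4 + N_{k-1}.
  N_0 = 4
  N_1 = 4 + 4 = 8
  N_2 = 4 + 8 = 12
  N_3 = 4 + 12 = 16
So there are 16 ground terms available for substitution.
The clause has 3 distinct variables (v, w, u), each appearing in the body. In the free term algebra distinct substitutions yield syntactically distinct ground instances.
Number of ground instances = 16^3 = 4096.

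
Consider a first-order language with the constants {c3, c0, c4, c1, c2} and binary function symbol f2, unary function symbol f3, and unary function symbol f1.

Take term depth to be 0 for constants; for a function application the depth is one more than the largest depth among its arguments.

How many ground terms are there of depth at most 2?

Count level by level. With function symbols f2/2, f3/1, f1/1, the terms of depth ≤ k are the 5 constants together with each function applied to depth-≤(k−1) tuples, so N_k = 5 + N_{k-1}^2 + N_{k-1} + N_{k-1}.
N_0 = 5
N_1 = 5 + 5^2 + 5 + 5 = 40
N_2 = 5 + 40^2 + 40 + 40 = 1685

1685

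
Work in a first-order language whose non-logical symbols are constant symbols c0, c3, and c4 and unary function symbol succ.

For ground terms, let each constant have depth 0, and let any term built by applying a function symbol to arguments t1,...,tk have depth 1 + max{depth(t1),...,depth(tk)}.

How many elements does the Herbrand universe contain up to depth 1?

Count level by level. With function symbols succ/1, the terms of depth ≤ k are the 3 constants together with each function applied to depth-≤(k−1) tuples, so N_k = 3 + N_{k-1}.
N_0 = 3
N_1 = 3 + 3 = 6

6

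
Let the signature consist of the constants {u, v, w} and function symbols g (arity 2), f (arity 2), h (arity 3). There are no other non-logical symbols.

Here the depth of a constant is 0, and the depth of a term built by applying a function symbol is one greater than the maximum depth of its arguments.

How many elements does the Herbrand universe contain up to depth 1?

48

Write N_k for the number of ground terms of depth ≤ k. A term of depth ≤ k is either a constant or a function symbol applied to arguments of depth ≤ k−1, so N_k = 3 + N_{k-1}^2 + N_{k-1}^2 + N_{k-1}^3.
N_0 = 3
N_1 = 3 + 3^2 + 3^2 + 3^3 = 48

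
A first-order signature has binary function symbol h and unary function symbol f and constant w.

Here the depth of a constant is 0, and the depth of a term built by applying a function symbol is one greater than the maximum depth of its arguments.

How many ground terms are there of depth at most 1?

Let N_k count ground terms of depth at most k. Each non-constant term of depth ≤ k is some function symbol applied to depth-≤(k−1) arguments, giving N_k = 1 + N_{k-1}^2 + N_{k-1}.
N_0 = 1
N_1 = 1 + 1^2 + 1 = 3
Explicitly: w, h(w, w), f(w).

3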